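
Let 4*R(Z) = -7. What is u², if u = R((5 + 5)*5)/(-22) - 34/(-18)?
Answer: 2430481/627264 ≈ 3.8747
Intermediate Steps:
R(Z) = -7/4 (R(Z) = (¼)*(-7) = -7/4)
u = 1559/792 (u = -7/4/(-22) - 34/(-18) = -7/4*(-1/22) - 34*(-1/18) = 7/88 + 17/9 = 1559/792 ≈ 1.9684)
u² = (1559/792)² = 2430481/627264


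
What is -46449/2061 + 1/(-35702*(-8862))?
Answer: -1632894590735/72453567396 ≈ -22.537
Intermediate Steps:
-46449/2061 + 1/(-35702*(-8862)) = -46449*1/2061 - 1/35702*(-1/8862) = -5161/229 + 1/316391124 = -1632894590735/72453567396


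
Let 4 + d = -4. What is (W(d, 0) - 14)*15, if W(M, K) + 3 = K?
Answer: -255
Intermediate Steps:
d = -8 (d = -4 - 4 = -8)
W(M, K) = -3 + K
(W(d, 0) - 14)*15 = ((-3 + 0) - 14)*15 = (-3 - 14)*15 = -17*15 = -255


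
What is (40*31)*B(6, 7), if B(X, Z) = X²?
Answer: 44640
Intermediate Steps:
(40*31)*B(6, 7) = (40*31)*6² = 1240*36 = 44640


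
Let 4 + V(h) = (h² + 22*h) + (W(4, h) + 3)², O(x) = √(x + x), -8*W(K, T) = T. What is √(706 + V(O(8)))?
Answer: 57/2 ≈ 28.500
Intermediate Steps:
W(K, T) = -T/8
O(x) = √2*√x (O(x) = √(2*x) = √2*√x)
V(h) = -4 + h² + (3 - h/8)² + 22*h (V(h) = -4 + ((h² + 22*h) + (-h/8 + 3)²) = -4 + ((h² + 22*h) + (3 - h/8)²) = -4 + (h² + (3 - h/8)² + 22*h) = -4 + h² + (3 - h/8)² + 22*h)
√(706 + V(O(8))) = √(706 + (5 + 65*(√2*√8)²/64 + 85*(√2*√8)/4)) = √(706 + (5 + 65*(√2*(2*√2))²/64 + 85*(√2*(2*√2))/4)) = √(706 + (5 + (65/64)*4² + (85/4)*4)) = √(706 + (5 + (65/64)*16 + 85)) = √(706 + (5 + 65/4 + 85)) = √(706 + 425/4) = √(3249/4) = 57/2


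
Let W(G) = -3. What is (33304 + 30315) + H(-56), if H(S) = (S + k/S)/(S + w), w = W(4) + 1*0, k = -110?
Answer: 105100101/1652 ≈ 63620.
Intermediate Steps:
w = -3 (w = -3 + 1*0 = -3 + 0 = -3)
H(S) = (S - 110/S)/(-3 + S) (H(S) = (S - 110/S)/(S - 3) = (S - 110/S)/(-3 + S))
(33304 + 30315) + H(-56) = (33304 + 30315) + (-110 + (-56)²)/((-56)*(-3 - 56)) = 63619 - 1/56*(-110 + 3136)/(-59) = 63619 - 1/56*(-1/59)*3026 = 63619 + 1513/1652 = 105100101/1652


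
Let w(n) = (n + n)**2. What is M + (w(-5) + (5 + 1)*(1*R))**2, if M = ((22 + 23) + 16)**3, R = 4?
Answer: 242357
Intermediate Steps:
w(n) = 4*n**2 (w(n) = (2*n)**2 = 4*n**2)
M = 226981 (M = (45 + 16)**3 = 61**3 = 226981)
M + (w(-5) + (5 + 1)*(1*R))**2 = 226981 + (4*(-5)**2 + (5 + 1)*(1*4))**2 = 226981 + (4*25 + 6*4)**2 = 226981 + (100 + 24)**2 = 226981 + 124**2 = 226981 + 15376 = 242357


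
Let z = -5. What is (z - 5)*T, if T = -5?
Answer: 50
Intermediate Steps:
(z - 5)*T = (-5 - 5)*(-5) = -10*(-5) = 50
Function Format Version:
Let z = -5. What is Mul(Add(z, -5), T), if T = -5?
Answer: 50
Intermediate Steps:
Mul(Add(z, -5), T) = Mul(Add(-5, -5), -5) = Mul(-10, -5) = 50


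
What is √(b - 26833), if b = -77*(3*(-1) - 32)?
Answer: 9*I*√298 ≈ 155.36*I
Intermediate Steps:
b = 2695 (b = -77*(-3 - 32) = -77*(-35) = 2695)
√(b - 26833) = √(2695 - 26833) = √(-24138) = 9*I*√298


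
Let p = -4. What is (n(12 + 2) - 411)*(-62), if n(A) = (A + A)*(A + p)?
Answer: 8122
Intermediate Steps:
n(A) = 2*A*(-4 + A) (n(A) = (A + A)*(A - 4) = (2*A)*(-4 + A) = 2*A*(-4 + A))
(n(12 + 2) - 411)*(-62) = (2*(12 + 2)*(-4 + (12 + 2)) - 411)*(-62) = (2*14*(-4 + 14) - 411)*(-62) = (2*14*10 - 411)*(-62) = (280 - 411)*(-62) = -131*(-62) = 8122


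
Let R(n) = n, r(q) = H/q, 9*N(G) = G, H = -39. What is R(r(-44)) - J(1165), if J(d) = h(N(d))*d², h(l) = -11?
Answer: 656896939/44 ≈ 1.4929e+7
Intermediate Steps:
N(G) = G/9
r(q) = -39/q
J(d) = -11*d²
R(r(-44)) - J(1165) = -39/(-44) - (-11)*1165² = -39*(-1/44) - (-11)*1357225 = 39/44 - 1*(-14929475) = 39/44 + 14929475 = 656896939/44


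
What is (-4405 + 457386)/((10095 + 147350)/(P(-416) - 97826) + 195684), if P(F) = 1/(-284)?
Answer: 2516996627177/1087312529752 ≈ 2.3149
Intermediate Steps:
P(F) = -1/284
(-4405 + 457386)/((10095 + 147350)/(P(-416) - 97826) + 195684) = (-4405 + 457386)/((10095 + 147350)/(-1/284 - 97826) + 195684) = 452981/(157445/(-27782585/284) + 195684) = 452981/(157445*(-284/27782585) + 195684) = 452981/(-8942876/5556517 + 195684) = 452981/(1087312529752/5556517) = 452981*(5556517/1087312529752) = 2516996627177/1087312529752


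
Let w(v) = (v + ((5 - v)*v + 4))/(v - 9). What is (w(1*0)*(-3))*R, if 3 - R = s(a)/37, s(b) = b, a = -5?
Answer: 464/111 ≈ 4.1802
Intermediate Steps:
R = 116/37 (R = 3 - (-5)/37 = 3 - 1*(-5/37) = 3 + 5/37 = 116/37 ≈ 3.1351)
w(v) = (4 + v + v*(5 - v))/(-9 + v) (w(v) = (v + (v*(5 - v) + 4))/(-9 + v) = (v + (4 + v*(5 - v)))/(-9 + v) = (4 + v + v*(5 - v))/(-9 + v))
(w(1*0)*(-3))*R = (((4 - (1*0)² + 6*(1*0))/(-9 + 1*0))*(-3))*(116/37) = (((4 - 1*0² + 6*0)/(-9 + 0))*(-3))*(116/37) = (((4 - 1*0 + 0)/(-9))*(-3))*(116/37) = (-(4 + 0 + 0)/9*(-3))*(116/37) = (-⅑*4*(-3))*(116/37) = -4/9*(-3)*(116/37) = (4/3)*(116/37) = 464/111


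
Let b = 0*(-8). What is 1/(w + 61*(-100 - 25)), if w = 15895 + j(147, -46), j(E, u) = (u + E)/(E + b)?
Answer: 147/1215791 ≈ 0.00012091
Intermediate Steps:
b = 0
j(E, u) = (E + u)/E (j(E, u) = (u + E)/(E + 0) = (E + u)/E)
w = 2336666/147 (w = 15895 + (147 - 46)/147 = 15895 + (1/147)*101 = 15895 + 101/147 = 2336666/147 ≈ 15896.)
1/(w + 61*(-100 - 25)) = 1/(2336666/147 + 61*(-100 - 25)) = 1/(2336666/147 + 61*(-125)) = 1/(2336666/147 - 7625) = 1/(1215791/147) = 147/1215791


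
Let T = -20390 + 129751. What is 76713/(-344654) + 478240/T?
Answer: 22348274081/5384529442 ≈ 4.1505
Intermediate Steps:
T = 109361
76713/(-344654) + 478240/T = 76713/(-344654) + 478240/109361 = 76713*(-1/344654) + 478240*(1/109361) = -76713/344654 + 68320/15623 = 22348274081/5384529442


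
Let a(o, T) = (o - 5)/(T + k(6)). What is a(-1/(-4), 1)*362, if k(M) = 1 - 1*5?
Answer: 3439/6 ≈ 573.17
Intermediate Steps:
k(M) = -4 (k(M) = 1 - 5 = -4)
a(o, T) = (-5 + o)/(-4 + T) (a(o, T) = (o - 5)/(T - 4) = (-5 + o)/(-4 + T))
a(-1/(-4), 1)*362 = ((-5 - 1/(-4))/(-4 + 1))*362 = ((-5 - 1*(-1/4))/(-3))*362 = -(-5 + 1/4)/3*362 = -1/3*(-19/4)*362 = (19/12)*362 = 3439/6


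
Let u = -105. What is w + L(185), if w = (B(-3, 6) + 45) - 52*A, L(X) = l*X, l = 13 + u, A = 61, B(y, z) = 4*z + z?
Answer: -20117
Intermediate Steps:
B(y, z) = 5*z
l = -92 (l = 13 - 105 = -92)
L(X) = -92*X
w = -3097 (w = (5*6 + 45) - 52*61 = (30 + 45) - 3172 = 75 - 3172 = -3097)
w + L(185) = -3097 - 92*185 = -3097 - 17020 = -20117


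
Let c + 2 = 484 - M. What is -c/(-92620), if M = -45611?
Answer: 46093/92620 ≈ 0.49766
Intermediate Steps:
c = 46093 (c = -2 + (484 - 1*(-45611)) = -2 + (484 + 45611) = -2 + 46095 = 46093)
-c/(-92620) = -46093/(-92620) = -46093*(-1)/92620 = -1*(-46093/92620) = 46093/92620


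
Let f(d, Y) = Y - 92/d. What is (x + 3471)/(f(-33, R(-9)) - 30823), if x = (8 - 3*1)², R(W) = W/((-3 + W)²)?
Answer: -1845888/16273105 ≈ -0.11343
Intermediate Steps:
R(W) = W/(-3 + W)²
x = 25 (x = (8 - 3)² = 5² = 25)
(x + 3471)/(f(-33, R(-9)) - 30823) = (25 + 3471)/((-9/(-3 - 9)² - 92/(-33)) - 30823) = 3496/((-9/(-12)² - 92*(-1/33)) - 30823) = 3496/((-9*1/144 + 92/33) - 30823) = 3496/((-1/16 + 92/33) - 30823) = 3496/(1439/528 - 30823) = 3496/(-16273105/528) = 3496*(-528/16273105) = -1845888/16273105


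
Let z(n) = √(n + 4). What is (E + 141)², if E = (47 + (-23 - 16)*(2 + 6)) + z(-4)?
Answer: 15376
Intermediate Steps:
z(n) = √(4 + n)
E = -265 (E = (47 + (-23 - 16)*(2 + 6)) + √(4 - 4) = (47 - 39*8) + √0 = (47 - 312) + 0 = -265 + 0 = -265)
(E + 141)² = (-265 + 141)² = (-124)² = 15376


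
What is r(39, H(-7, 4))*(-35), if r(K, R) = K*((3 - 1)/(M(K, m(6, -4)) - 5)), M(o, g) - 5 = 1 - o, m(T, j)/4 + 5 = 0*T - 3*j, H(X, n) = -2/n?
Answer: 1365/19 ≈ 71.842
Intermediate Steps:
m(T, j) = -20 - 12*j (m(T, j) = -20 + 4*(0*T - 3*j) = -20 + 4*(0 - 3*j) = -20 + 4*(-3*j) = -20 - 12*j)
M(o, g) = 6 - o (M(o, g) = 5 + (1 - o) = 6 - o)
r(K, R) = 2*K/(1 - K) (r(K, R) = K*((3 - 1)/((6 - K) - 5)) = K*(2/(1 - K)) = 2*K/(1 - K))
r(39, H(-7, 4))*(-35) = -2*39/(-1 + 39)*(-35) = -2*39/38*(-35) = -2*39*1/38*(-35) = -39/19*(-35) = 1365/19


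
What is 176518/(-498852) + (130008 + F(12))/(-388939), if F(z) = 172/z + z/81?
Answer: -7417594963/10779055446 ≈ -0.68815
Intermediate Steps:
F(z) = 172/z + z/81 (F(z) = 172/z + z*(1/81) = 172/z + z/81)
176518/(-498852) + (130008 + F(12))/(-388939) = 176518/(-498852) + (130008 + (172/12 + (1/81)*12))/(-388939) = 176518*(-1/498852) + (130008 + (172*(1/12) + 4/27))*(-1/388939) = -88259/249426 + (130008 + (43/3 + 4/27))*(-1/388939) = -88259/249426 + (130008 + 391/27)*(-1/388939) = -88259/249426 + (3510607/27)*(-1/388939) = -88259/249426 - 3510607/10501353 = -7417594963/10779055446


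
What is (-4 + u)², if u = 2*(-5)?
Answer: 196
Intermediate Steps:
u = -10
(-4 + u)² = (-4 - 10)² = (-14)² = 196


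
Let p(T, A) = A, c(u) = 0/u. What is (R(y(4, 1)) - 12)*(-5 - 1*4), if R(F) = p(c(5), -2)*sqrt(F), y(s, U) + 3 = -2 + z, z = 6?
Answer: 126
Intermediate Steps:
c(u) = 0
y(s, U) = 1 (y(s, U) = -3 + (-2 + 6) = -3 + 4 = 1)
R(F) = -2*sqrt(F)
(R(y(4, 1)) - 12)*(-5 - 1*4) = (-2*sqrt(1) - 12)*(-5 - 1*4) = (-2*1 - 12)*(-5 - 4) = (-2 - 12)*(-9) = -14*(-9) = 126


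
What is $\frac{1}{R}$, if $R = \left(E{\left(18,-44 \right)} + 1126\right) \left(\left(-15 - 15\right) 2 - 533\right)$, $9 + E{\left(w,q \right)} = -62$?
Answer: $- \frac{1}{625615} \approx -1.5984 \cdot 10^{-6}$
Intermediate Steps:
$E{\left(w,q \right)} = -71$ ($E{\left(w,q \right)} = -9 - 62 = -71$)
$R = -625615$ ($R = \left(-71 + 1126\right) \left(\left(-15 - 15\right) 2 - 533\right) = 1055 \left(\left(-30\right) 2 - 533\right) = 1055 \left(-60 - 533\right) = 1055 \left(-593\right) = -625615$)
$\frac{1}{R} = \frac{1}{-625615} = - \frac{1}{625615}$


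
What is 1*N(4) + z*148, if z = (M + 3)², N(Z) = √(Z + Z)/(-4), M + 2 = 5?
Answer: 5328 - √2/2 ≈ 5327.3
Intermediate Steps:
M = 3 (M = -2 + 5 = 3)
N(Z) = -√2*√Z/4 (N(Z) = √(2*Z)*(-¼) = (√2*√Z)*(-¼) = -√2*√Z/4)
z = 36 (z = (3 + 3)² = 6² = 36)
1*N(4) + z*148 = 1*(-√2*√4/4) + 36*148 = 1*(-¼*√2*2) + 5328 = 1*(-√2/2) + 5328 = -√2/2 + 5328 = 5328 - √2/2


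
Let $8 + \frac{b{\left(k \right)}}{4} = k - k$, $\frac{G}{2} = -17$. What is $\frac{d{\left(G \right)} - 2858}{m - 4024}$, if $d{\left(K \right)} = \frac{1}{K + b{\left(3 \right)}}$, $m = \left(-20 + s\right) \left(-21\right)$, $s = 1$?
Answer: $\frac{188629}{239250} \approx 0.78842$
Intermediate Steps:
$G = -34$ ($G = 2 \left(-17\right) = -34$)
$b{\left(k \right)} = -32$ ($b{\left(k \right)} = -32 + 4 \left(k - k\right) = -32 + 4 \cdot 0 = -32 + 0 = -32$)
$m = 399$ ($m = \left(-20 + 1\right) \left(-21\right) = \left(-19\right) \left(-21\right) = 399$)
$d{\left(K \right)} = \frac{1}{-32 + K}$ ($d{\left(K \right)} = \frac{1}{K - 32} = \frac{1}{-32 + K}$)
$\frac{d{\left(G \right)} - 2858}{m - 4024} = \frac{\frac{1}{-32 - 34} - 2858}{399 - 4024} = \frac{\frac{1}{-66} - 2858}{-3625} = \left(- \frac{1}{66} - 2858\right) \left(- \frac{1}{3625}\right) = \left(- \frac{188629}{66}\right) \left(- \frac{1}{3625}\right) = \frac{188629}{239250}$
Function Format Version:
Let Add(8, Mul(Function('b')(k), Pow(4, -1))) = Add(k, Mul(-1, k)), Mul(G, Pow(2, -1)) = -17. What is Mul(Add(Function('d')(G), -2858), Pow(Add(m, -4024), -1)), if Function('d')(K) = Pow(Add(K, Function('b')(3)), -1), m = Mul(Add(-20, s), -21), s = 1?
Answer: Rational(188629, 239250) ≈ 0.78842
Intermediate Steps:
G = -34 (G = Mul(2, -17) = -34)
Function('b')(k) = -32 (Function('b')(k) = Add(-32, Mul(4, Add(k, Mul(-1, k)))) = Add(-32, Mul(4, 0)) = Add(-32, 0) = -32)
m = 399 (m = Mul(Add(-20, 1), -21) = Mul(-19, -21) = 399)
Function('d')(K) = Pow(Add(-32, K), -1) (Function('d')(K) = Pow(Add(K, -32), -1) = Pow(Add(-32, K), -1))
Mul(Add(Function('d')(G), -2858), Pow(Add(m, -4024), -1)) = Mul(Add(Pow(Add(-32, -34), -1), -2858), Pow(Add(399, -4024), -1)) = Mul(Add(Pow(-66, -1), -2858), Pow(-3625, -1)) = Mul(Add(Rational(-1, 66), -2858), Rational(-1, 3625)) = Mul(Rational(-188629, 66), Rational(-1, 3625)) = Rational(188629, 239250)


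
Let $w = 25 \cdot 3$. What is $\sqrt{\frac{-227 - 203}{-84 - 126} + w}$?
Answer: $\frac{\sqrt{33978}}{21} \approx 8.7777$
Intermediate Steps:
$w = 75$
$\sqrt{\frac{-227 - 203}{-84 - 126} + w} = \sqrt{\frac{-227 - 203}{-84 - 126} + 75} = \sqrt{- \frac{430}{-210} + 75} = \sqrt{\left(-430\right) \left(- \frac{1}{210}\right) + 75} = \sqrt{\frac{43}{21} + 75} = \sqrt{\frac{1618}{21}} = \frac{\sqrt{33978}}{21}$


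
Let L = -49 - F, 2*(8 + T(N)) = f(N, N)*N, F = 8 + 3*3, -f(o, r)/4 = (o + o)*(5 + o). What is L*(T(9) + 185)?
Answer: 287694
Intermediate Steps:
f(o, r) = -8*o*(5 + o) (f(o, r) = -4*(o + o)*(5 + o) = -4*2*o*(5 + o) = -8*o*(5 + o))
F = 17 (F = 8 + 9 = 17)
T(N) = -8 - 4*N²*(5 + N) (T(N) = -8 + ((-8*N*(5 + N))*N)/2 = -8 + (-8*N²*(5 + N))/2 = -8 - 4*N²*(5 + N))
L = -66 (L = -49 - 1*17 = -49 - 17 = -66)
L*(T(9) + 185) = -66*((-8 + 4*9²*(-5 - 1*9)) + 185) = -66*((-8 + 4*81*(-5 - 9)) + 185) = -66*((-8 + 4*81*(-14)) + 185) = -66*((-8 - 4536) + 185) = -66*(-4544 + 185) = -66*(-4359) = 287694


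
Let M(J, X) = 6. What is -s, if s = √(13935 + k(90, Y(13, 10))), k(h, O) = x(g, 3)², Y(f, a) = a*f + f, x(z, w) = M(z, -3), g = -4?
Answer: -√13971 ≈ -118.20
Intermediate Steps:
x(z, w) = 6
Y(f, a) = f + a*f
k(h, O) = 36 (k(h, O) = 6² = 36)
s = √13971 (s = √(13935 + 36) = √13971 ≈ 118.20)
-s = -√13971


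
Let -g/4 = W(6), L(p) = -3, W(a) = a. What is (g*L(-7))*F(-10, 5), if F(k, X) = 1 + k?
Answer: -648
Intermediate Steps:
g = -24 (g = -4*6 = -24)
(g*L(-7))*F(-10, 5) = (-24*(-3))*(1 - 10) = 72*(-9) = -648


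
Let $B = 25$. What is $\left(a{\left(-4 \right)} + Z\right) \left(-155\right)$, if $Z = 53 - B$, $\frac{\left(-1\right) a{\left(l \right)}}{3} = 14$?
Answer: $2170$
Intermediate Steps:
$a{\left(l \right)} = -42$ ($a{\left(l \right)} = \left(-3\right) 14 = -42$)
$Z = 28$ ($Z = 53 - 25 = 28$)
$\left(a{\left(-4 \right)} + Z\right) \left(-155\right) = \left(-42 + 28\right) \left(-155\right) = \left(-14\right) \left(-155\right) = 2170$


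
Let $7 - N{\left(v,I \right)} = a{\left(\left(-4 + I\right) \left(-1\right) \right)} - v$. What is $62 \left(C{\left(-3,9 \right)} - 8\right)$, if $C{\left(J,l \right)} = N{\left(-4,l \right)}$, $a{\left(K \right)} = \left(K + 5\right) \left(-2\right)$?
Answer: $-310$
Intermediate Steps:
$a{\left(K \right)} = -10 - 2 K$ ($a{\left(K \right)} = \left(5 + K\right) \left(-2\right) = -10 - 2 K$)
$N{\left(v,I \right)} = 25 + v - 2 I$ ($N{\left(v,I \right)} = 7 - \left(\left(-10 - 2 \left(-4 + I\right) \left(-1\right)\right) - v\right) = 7 - \left(\left(-10 - 2 \left(4 - I\right)\right) - v\right) = 7 - \left(\left(-10 + \left(-8 + 2 I\right)\right) - v\right) = 7 - \left(\left(-18 + 2 I\right) - v\right) = 7 - \left(-18 - v + 2 I\right) = 7 + \left(18 + v - 2 I\right) = 25 + v - 2 I$)
$C{\left(J,l \right)} = 21 - 2 l$ ($C{\left(J,l \right)} = 25 - 4 - 2 l = 21 - 2 l$)
$62 \left(C{\left(-3,9 \right)} - 8\right) = 62 \left(\left(21 - 18\right) - 8\right) = 62 \left(3 - 8\right) = 62 \left(-5\right) = -310$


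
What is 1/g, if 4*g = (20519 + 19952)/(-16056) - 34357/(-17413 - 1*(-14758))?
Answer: 18946080/49353943 ≈ 0.38388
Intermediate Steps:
g = 49353943/18946080 (g = ((20519 + 19952)/(-16056) - 34357/(-17413 - 1*(-14758)))/4 = (40471*(-1/16056) - 34357/(-17413 + 14758))/4 = (-40471/16056 - 34357/(-2655))/4 = (-40471/16056 - 34357*(-1/2655))/4 = (-40471/16056 + 34357/2655)/4 = (1/4)*(49353943/4736520) = 49353943/18946080 ≈ 2.6050)
1/g = 1/(49353943/18946080) = 18946080/49353943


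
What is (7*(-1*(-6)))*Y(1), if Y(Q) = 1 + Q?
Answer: 84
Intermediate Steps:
(7*(-1*(-6)))*Y(1) = (7*(-1*(-6)))*(1 + 1) = (7*6)*2 = 42*2 = 84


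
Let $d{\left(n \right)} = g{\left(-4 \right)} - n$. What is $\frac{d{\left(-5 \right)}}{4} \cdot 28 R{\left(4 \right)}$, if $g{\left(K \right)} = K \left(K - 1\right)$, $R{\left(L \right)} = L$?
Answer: $700$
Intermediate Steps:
$g{\left(K \right)} = K \left(-1 + K\right)$
$d{\left(n \right)} = 20 - n$ ($d{\left(n \right)} = - 4 \left(-1 - 4\right) - n = \left(-4\right) \left(-5\right) - n = 20 - n$)
$\frac{d{\left(-5 \right)}}{4} \cdot 28 R{\left(4 \right)} = \frac{20 - -5}{4} \cdot 28 \cdot 4 = \left(20 + 5\right) \frac{1}{4} \cdot 28 \cdot 4 = 25 \cdot \frac{1}{4} \cdot 28 \cdot 4 = \frac{25}{4} \cdot 28 \cdot 4 = 175 \cdot 4 = 700$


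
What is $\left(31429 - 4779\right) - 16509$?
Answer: $10141$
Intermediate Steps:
$\left(31429 - 4779\right) - 16509 = 26650 - 16509 = 10141$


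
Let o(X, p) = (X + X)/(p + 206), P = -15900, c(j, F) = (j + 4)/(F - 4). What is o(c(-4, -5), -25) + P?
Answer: -15900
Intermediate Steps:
c(j, F) = (4 + j)/(-4 + F)
o(X, p) = 2*X/(206 + p) (o(X, p) = (2*X)/(206 + p) = 2*X/(206 + p))
o(c(-4, -5), -25) + P = 2*((4 - 4)/(-4 - 5))/(206 - 25) - 15900 = 2*(0/(-9))/181 - 15900 = 2*(-1/9*0)*(1/181) - 15900 = 2*0*(1/181) - 15900 = 0 - 15900 = -15900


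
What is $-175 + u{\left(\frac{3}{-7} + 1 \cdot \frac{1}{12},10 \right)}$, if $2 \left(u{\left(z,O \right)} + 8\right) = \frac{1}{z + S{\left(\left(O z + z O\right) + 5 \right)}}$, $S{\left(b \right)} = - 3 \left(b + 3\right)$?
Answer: $- \frac{55857}{305} \approx -183.14$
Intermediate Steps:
$S{\left(b \right)} = -9 - 3 b$ ($S{\left(b \right)} = - 3 \left(3 + b\right) = -9 - 3 b$)
$u{\left(z,O \right)} = -8 + \frac{1}{2 \left(-24 + z - 6 O z\right)}$ ($u{\left(z,O \right)} = -8 + \frac{1}{2 \left(z - \left(9 + 3 \left(\left(O z + z O\right) + 5\right)\right)\right)} = -8 + \frac{1}{2 \left(z - \left(9 + 3 \left(\left(O z + O z\right) + 5\right)\right)\right)} = -8 + \frac{1}{2 \left(z - \left(9 + 3 \left(2 O z + 5\right)\right)\right)} = -8 + \frac{1}{2 \left(z - \left(9 + 3 \left(5 + 2 O z\right)\right)\right)} = -8 + \frac{1}{2 \left(z - \left(24 + 6 O z\right)\right)} = -8 + \frac{1}{2 \left(-24 + z - 6 O z\right)}$)
$-175 + u{\left(\frac{3}{-7} + 1 \cdot \frac{1}{12},10 \right)} = -175 + \frac{-385 + 16 \left(\frac{3}{-7} + 1 \cdot \frac{1}{12}\right) - 960 \left(\frac{3}{-7} + 1 \cdot \frac{1}{12}\right)}{2 \left(24 - \left(\frac{3}{-7} + 1 \cdot \frac{1}{12}\right) + 6 \cdot 10 \left(\frac{3}{-7} + 1 \cdot \frac{1}{12}\right)\right)} = -175 + \frac{-385 + 16 \left(3 \left(- \frac{1}{7}\right) + 1 \cdot \frac{1}{12}\right) - 960 \left(3 \left(- \frac{1}{7}\right) + 1 \cdot \frac{1}{12}\right)}{2 \left(24 - \left(3 \left(- \frac{1}{7}\right) + 1 \cdot \frac{1}{12}\right) + 6 \cdot 10 \left(3 \left(- \frac{1}{7}\right) + 1 \cdot \frac{1}{12}\right)\right)} = -175 + \frac{-385 + 16 \left(- \frac{3}{7} + \frac{1}{12}\right) - 960 \left(- \frac{3}{7} + \frac{1}{12}\right)}{2 \left(24 - \left(- \frac{3}{7} + \frac{1}{12}\right) + 6 \cdot 10 \left(- \frac{3}{7} + \frac{1}{12}\right)\right)} = -175 + \frac{-385 + 16 \left(- \frac{29}{84}\right) - 960 \left(- \frac{29}{84}\right)}{2 \left(24 - - \frac{29}{84} + 6 \cdot 10 \left(- \frac{29}{84}\right)\right)} = -175 + \frac{-385 - \frac{116}{21} + \frac{2320}{7}}{2 \left(24 + \frac{29}{84} - \frac{145}{7}\right)} = -175 + \frac{1}{2} \frac{1}{\frac{305}{84}} \left(- \frac{1241}{21}\right) = -175 + \frac{1}{2} \cdot \frac{84}{305} \left(- \frac{1241}{21}\right) = -175 - \frac{2482}{305} = - \frac{55857}{305}$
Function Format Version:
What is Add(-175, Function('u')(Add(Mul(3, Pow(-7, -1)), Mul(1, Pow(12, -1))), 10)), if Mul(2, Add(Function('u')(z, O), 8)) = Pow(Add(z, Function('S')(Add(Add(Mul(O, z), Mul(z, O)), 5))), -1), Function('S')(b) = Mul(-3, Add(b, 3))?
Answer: Rational(-55857, 305) ≈ -183.14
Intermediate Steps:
Function('S')(b) = Add(-9, Mul(-3, b)) (Function('S')(b) = Mul(-3, Add(3, b)) = Add(-9, Mul(-3, b)))
Function('u')(z, O) = Add(-8, Mul(Rational(1, 2), Pow(Add(-24, z, Mul(-6, O, z)), -1))) (Function('u')(z, O) = Add(-8, Mul(Rational(1, 2), Pow(Add(z, Add(-9, Mul(-3, Add(Add(Mul(O, z), Mul(z, O)), 5)))), -1))) = Add(-8, Mul(Rational(1, 2), Pow(Add(z, Add(-9, Mul(-3, Add(Add(Mul(O, z), Mul(O, z)), 5)))), -1))) = Add(-8, Mul(Rational(1, 2), Pow(Add(z, Add(-9, Mul(-3, Add(Mul(2, O, z), 5)))), -1))) = Add(-8, Mul(Rational(1, 2), Pow(Add(z, Add(-9, Mul(-3, Add(5, Mul(2, O, z))))), -1))) = Add(-8, Mul(Rational(1, 2), Pow(Add(z, Add(-9, Add(-15, Mul(-6, O, z)))), -1))) = Add(-8, Mul(Rational(1, 2), Pow(Add(z, Add(-24, Mul(-6, O, z))), -1))) = Add(-8, Mul(Rational(1, 2), Pow(Add(-24, z, Mul(-6, O, z)), -1))))
Add(-175, Function('u')(Add(Mul(3, Pow(-7, -1)), Mul(1, Pow(12, -1))), 10)) = Add(-175, Mul(Rational(1, 2), Pow(Add(24, Mul(-1, Add(Mul(3, Pow(-7, -1)), Mul(1, Pow(12, -1)))), Mul(6, 10, Add(Mul(3, Pow(-7, -1)), Mul(1, Pow(12, -1))))), -1), Add(-385, Mul(16, Add(Mul(3, Pow(-7, -1)), Mul(1, Pow(12, -1)))), Mul(-96, 10, Add(Mul(3, Pow(-7, -1)), Mul(1, Pow(12, -1))))))) = Add(-175, Mul(Rational(1, 2), Pow(Add(24, Mul(-1, Add(Mul(3, Rational(-1, 7)), Mul(1, Rational(1, 12)))), Mul(6, 10, Add(Mul(3, Rational(-1, 7)), Mul(1, Rational(1, 12))))), -1), Add(-385, Mul(16, Add(Mul(3, Rational(-1, 7)), Mul(1, Rational(1, 12)))), Mul(-96, 10, Add(Mul(3, Rational(-1, 7)), Mul(1, Rational(1, 12))))))) = Add(-175, Mul(Rational(1, 2), Pow(Add(24, Mul(-1, Add(Rational(-3, 7), Rational(1, 12))), Mul(6, 10, Add(Rational(-3, 7), Rational(1, 12)))), -1), Add(-385, Mul(16, Add(Rational(-3, 7), Rational(1, 12))), Mul(-96, 10, Add(Rational(-3, 7), Rational(1, 12)))))) = Add(-175, Mul(Rational(1, 2), Pow(Add(24, Mul(-1, Rational(-29, 84)), Mul(6, 10, Rational(-29, 84))), -1), Add(-385, Mul(16, Rational(-29, 84)), Mul(-96, 10, Rational(-29, 84))))) = Add(-175, Mul(Rational(1, 2), Pow(Add(24, Rational(29, 84), Rational(-145, 7)), -1), Add(-385, Rational(-116, 21), Rational(2320, 7)))) = Add(-175, Mul(Rational(1, 2), Pow(Rational(305, 84), -1), Rational(-1241, 21))) = Add(-175, Mul(Rational(1, 2), Rational(84, 305), Rational(-1241, 21))) = Add(-175, Rational(-2482, 305)) = Rational(-55857, 305)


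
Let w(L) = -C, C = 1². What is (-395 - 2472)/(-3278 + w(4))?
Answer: 2867/3279 ≈ 0.87435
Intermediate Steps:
C = 1
w(L) = -1 (w(L) = -1*1 = -1)
(-395 - 2472)/(-3278 + w(4)) = (-395 - 2472)/(-3278 - 1) = -2867/(-3279) = -2867*(-1/3279) = 2867/3279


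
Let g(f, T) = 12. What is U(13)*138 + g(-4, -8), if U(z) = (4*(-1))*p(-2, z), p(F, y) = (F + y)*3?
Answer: -18204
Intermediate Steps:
p(F, y) = 3*F + 3*y
U(z) = 24 - 12*z (U(z) = (4*(-1))*(3*(-2) + 3*z) = -4*(-6 + 3*z) = 24 - 12*z)
U(13)*138 + g(-4, -8) = (24 - 12*13)*138 + 12 = (24 - 156)*138 + 12 = -132*138 + 12 = -18216 + 12 = -18204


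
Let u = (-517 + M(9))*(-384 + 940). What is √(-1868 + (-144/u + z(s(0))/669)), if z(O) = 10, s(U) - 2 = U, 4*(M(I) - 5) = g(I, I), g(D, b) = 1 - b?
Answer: 2*I*√266723554952307057/23898687 ≈ 43.22*I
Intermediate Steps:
M(I) = 21/4 - I/4 (M(I) = 5 + (1 - I)/4 = 5 + (¼ - I/4) = 21/4 - I/4)
s(U) = 2 + U
u = -285784 (u = (-517 + (21/4 - ¼*9))*(-384 + 940) = (-517 + (21/4 - 9/4))*556 = (-517 + 3)*556 = -514*556 = -285784)
√(-1868 + (-144/u + z(s(0))/669)) = √(-1868 + (-144/(-285784) + 10/669)) = √(-1868 + (-144*(-1/285784) + 10*(1/669))) = √(-1868 + (18/35723 + 10/669)) = √(-1868 + 369272/23898687) = √(-44642378044/23898687) = 2*I*√266723554952307057/23898687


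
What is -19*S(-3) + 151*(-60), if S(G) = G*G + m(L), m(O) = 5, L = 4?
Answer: -9326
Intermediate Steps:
S(G) = 5 + G**2 (S(G) = G*G + 5 = G**2 + 5 = 5 + G**2)
-19*S(-3) + 151*(-60) = -19*(5 + (-3)**2) + 151*(-60) = -19*(5 + 9) - 9060 = -19*14 - 9060 = -266 - 9060 = -9326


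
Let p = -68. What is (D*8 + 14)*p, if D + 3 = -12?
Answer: 7208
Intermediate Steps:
D = -15 (D = -3 - 12 = -15)
(D*8 + 14)*p = (-15*8 + 14)*(-68) = (-120 + 14)*(-68) = -106*(-68) = 7208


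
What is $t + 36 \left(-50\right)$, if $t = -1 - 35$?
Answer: $-1836$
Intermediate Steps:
$t = -36$ ($t = -1 - 35 = -36$)
$t + 36 \left(-50\right) = -36 + 36 \left(-50\right) = -36 - 1800 = -1836$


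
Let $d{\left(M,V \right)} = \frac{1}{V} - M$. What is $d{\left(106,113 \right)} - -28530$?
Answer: $\frac{3211913}{113} \approx 28424.0$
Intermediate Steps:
$d{\left(106,113 \right)} - -28530 = \left(\frac{1}{113} - 106\right) - -28530 = \left(\frac{1}{113} - 106\right) + 28530 = - \frac{11977}{113} + 28530 = \frac{3211913}{113}$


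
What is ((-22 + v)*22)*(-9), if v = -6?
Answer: 5544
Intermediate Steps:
((-22 + v)*22)*(-9) = ((-22 - 6)*22)*(-9) = -28*22*(-9) = -616*(-9) = 5544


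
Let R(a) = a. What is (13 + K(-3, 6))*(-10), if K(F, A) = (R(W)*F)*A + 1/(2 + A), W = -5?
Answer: -4125/4 ≈ -1031.3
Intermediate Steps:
K(F, A) = 1/(2 + A) - 5*A*F (K(F, A) = (-5*F)*A + 1/(2 + A) = -5*A*F + 1/(2 + A) = 1/(2 + A) - 5*A*F)
(13 + K(-3, 6))*(-10) = (13 + (1 - 10*6*(-3) - 5*(-3)*6²)/(2 + 6))*(-10) = (13 + (1 + 180 - 5*(-3)*36)/8)*(-10) = (13 + (1 + 180 + 540)/8)*(-10) = (13 + (⅛)*721)*(-10) = (13 + 721/8)*(-10) = (825/8)*(-10) = -4125/4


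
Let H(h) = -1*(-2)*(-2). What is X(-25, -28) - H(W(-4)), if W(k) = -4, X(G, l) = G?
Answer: -21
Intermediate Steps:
H(h) = -4 (H(h) = 2*(-2) = -4)
X(-25, -28) - H(W(-4)) = -25 - 1*(-4) = -25 + 4 = -21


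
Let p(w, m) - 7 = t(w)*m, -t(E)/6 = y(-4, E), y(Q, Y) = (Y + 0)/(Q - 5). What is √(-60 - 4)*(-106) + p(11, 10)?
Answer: 241/3 - 848*I ≈ 80.333 - 848.0*I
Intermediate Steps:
y(Q, Y) = Y/(-5 + Q)
t(E) = 2*E/3 (t(E) = -6*E/(-5 - 4) = -6*E/(-9) = -6*E*(-1)/9 = -(-2)*E/3 = 2*E/3)
p(w, m) = 7 + 2*m*w/3 (p(w, m) = 7 + (2*w/3)*m = 7 + 2*m*w/3)
√(-60 - 4)*(-106) + p(11, 10) = √(-60 - 4)*(-106) + (7 + (⅔)*10*11) = √(-64)*(-106) + (7 + 220/3) = (8*I)*(-106) + 241/3 = -848*I + 241/3 = 241/3 - 848*I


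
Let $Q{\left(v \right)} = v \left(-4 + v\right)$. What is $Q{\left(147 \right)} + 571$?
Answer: $21592$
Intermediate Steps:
$Q{\left(147 \right)} + 571 = 147 \left(-4 + 147\right) + 571 = 147 \cdot 143 + 571 = 21021 + 571 = 21592$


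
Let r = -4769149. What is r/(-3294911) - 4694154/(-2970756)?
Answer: 4939132942823/1631396103786 ≈ 3.0275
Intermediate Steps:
r/(-3294911) - 4694154/(-2970756) = -4769149/(-3294911) - 4694154/(-2970756) = -4769149*(-1/3294911) - 4694154*(-1/2970756) = 4769149/3294911 + 782359/495126 = 4939132942823/1631396103786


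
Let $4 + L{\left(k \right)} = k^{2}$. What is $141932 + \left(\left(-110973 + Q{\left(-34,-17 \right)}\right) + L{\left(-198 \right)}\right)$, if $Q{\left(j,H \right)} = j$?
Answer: $70125$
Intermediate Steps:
$L{\left(k \right)} = -4 + k^{2}$
$141932 + \left(\left(-110973 + Q{\left(-34,-17 \right)}\right) + L{\left(-198 \right)}\right) = 141932 - \left(111011 - 39204\right) = 141932 + \left(-111007 + \left(-4 + 39204\right)\right) = 141932 + \left(-111007 + 39200\right) = 141932 - 71807 = 70125$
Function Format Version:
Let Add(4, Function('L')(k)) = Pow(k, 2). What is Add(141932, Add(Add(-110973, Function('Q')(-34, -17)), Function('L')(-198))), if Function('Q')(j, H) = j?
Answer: 70125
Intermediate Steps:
Function('L')(k) = Add(-4, Pow(k, 2))
Add(141932, Add(Add(-110973, Function('Q')(-34, -17)), Function('L')(-198))) = Add(141932, Add(Add(-110973, -34), Add(-4, Pow(-198, 2)))) = Add(141932, Add(-111007, Add(-4, 39204))) = Add(141932, Add(-111007, 39200)) = Add(141932, -71807) = 70125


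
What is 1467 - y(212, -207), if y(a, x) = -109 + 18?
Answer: 1558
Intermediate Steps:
y(a, x) = -91
1467 - y(212, -207) = 1467 - 1*(-91) = 1467 + 91 = 1558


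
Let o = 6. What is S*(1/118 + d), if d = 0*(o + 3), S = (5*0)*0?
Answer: 0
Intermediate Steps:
S = 0 (S = 0*0 = 0)
d = 0 (d = 0*(6 + 3) = 0*9 = 0)
S*(1/118 + d) = 0*(1/118 + 0) = 0*(1/118) = 0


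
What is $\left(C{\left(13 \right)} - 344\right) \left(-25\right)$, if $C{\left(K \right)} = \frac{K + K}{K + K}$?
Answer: $8575$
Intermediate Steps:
$C{\left(K \right)} = 1$ ($C{\left(K \right)} = \frac{2 K}{2 K} = 2 K \frac{1}{2 K} = 1$)
$\left(C{\left(13 \right)} - 344\right) \left(-25\right) = \left(1 - 344\right) \left(-25\right) = \left(-343\right) \left(-25\right) = 8575$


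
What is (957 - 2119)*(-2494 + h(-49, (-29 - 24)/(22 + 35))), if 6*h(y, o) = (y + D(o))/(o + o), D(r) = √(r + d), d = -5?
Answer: 306650057/106 + 7553*I*√114/318 ≈ 2.8929e+6 + 253.6*I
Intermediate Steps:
D(r) = √(-5 + r) (D(r) = √(r - 5) = √(-5 + r))
h(y, o) = (y + √(-5 + o))/(12*o) (h(y, o) = ((y + √(-5 + o))/(o + o))/6 = ((y + √(-5 + o))/((2*o)))/6 = ((y + √(-5 + o))*(1/(2*o)))/6 = ((y + √(-5 + o))/(2*o))/6 = (y + √(-5 + o))/(12*o))
(957 - 2119)*(-2494 + h(-49, (-29 - 24)/(22 + 35))) = (957 - 2119)*(-2494 + (-49 + √(-5 + (-29 - 24)/(22 + 35)))/(12*(((-29 - 24)/(22 + 35))))) = -1162*(-2494 + (-49 + √(-5 - 53/57))/(12*((-53/57)))) = -1162*(-2494 + (-49 + √(-5 - 53*1/57))/(12*((-53*1/57)))) = -1162*(-2494 + (-49 + √(-5 - 53/57))/(12*(-53/57))) = -1162*(-2494 + (1/12)*(-57/53)*(-49 + √(-338/57))) = -1162*(-2494 + (1/12)*(-57/53)*(-49 + 13*I*√114/57)) = -1162*(-2494 + (931/212 - 13*I*√114/636)) = -1162*(-527797/212 - 13*I*√114/636) = 306650057/106 + 7553*I*√114/318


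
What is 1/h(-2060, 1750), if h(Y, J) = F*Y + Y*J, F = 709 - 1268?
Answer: -1/2453460 ≈ -4.0759e-7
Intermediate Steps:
F = -559
h(Y, J) = -559*Y + J*Y (h(Y, J) = -559*Y + Y*J = -559*Y + J*Y)
1/h(-2060, 1750) = 1/(-2060*(-559 + 1750)) = 1/(-2060*1191) = 1/(-2453460) = -1/2453460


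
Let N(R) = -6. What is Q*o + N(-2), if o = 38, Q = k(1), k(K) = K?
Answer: 32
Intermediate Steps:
Q = 1
Q*o + N(-2) = 1*38 - 6 = 38 - 6 = 32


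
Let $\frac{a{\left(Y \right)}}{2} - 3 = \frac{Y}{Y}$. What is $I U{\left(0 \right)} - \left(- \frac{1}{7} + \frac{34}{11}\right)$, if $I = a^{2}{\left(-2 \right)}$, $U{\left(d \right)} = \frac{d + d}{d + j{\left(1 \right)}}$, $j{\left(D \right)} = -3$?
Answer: $- \frac{227}{77} \approx -2.9481$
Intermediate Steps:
$a{\left(Y \right)} = 8$ ($a{\left(Y \right)} = 6 + 2 \frac{Y}{Y} = 6 + 2 \cdot 1 = 6 + 2 = 8$)
$U{\left(d \right)} = \frac{2 d}{-3 + d}$ ($U{\left(d \right)} = \frac{d + d}{d - 3} = \frac{2 d}{-3 + d}$)
$I = 64$ ($I = 8^{2} = 64$)
$I U{\left(0 \right)} - \left(- \frac{1}{7} + \frac{34}{11}\right) = 64 \cdot 2 \cdot 0 \frac{1}{-3 + 0} - \left(- \frac{1}{7} + \frac{34}{11}\right) = 64 \cdot 2 \cdot 0 \frac{1}{-3} - \frac{227}{77} = 64 \cdot 2 \cdot 0 \left(- \frac{1}{3}\right) + \left(- \frac{34}{11} + \frac{1}{7}\right) = 64 \cdot 0 - \frac{227}{77} = 0 - \frac{227}{77} = - \frac{227}{77}$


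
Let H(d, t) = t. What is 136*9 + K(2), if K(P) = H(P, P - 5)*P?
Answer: 1218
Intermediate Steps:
K(P) = P*(-5 + P) (K(P) = (P - 5)*P = (-5 + P)*P = P*(-5 + P))
136*9 + K(2) = 136*9 + 2*(-5 + 2) = 1224 + 2*(-3) = 1224 - 6 = 1218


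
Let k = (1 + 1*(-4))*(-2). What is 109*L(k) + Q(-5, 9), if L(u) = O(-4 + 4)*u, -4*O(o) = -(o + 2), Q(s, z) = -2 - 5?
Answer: 320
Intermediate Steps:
Q(s, z) = -7
O(o) = ½ + o/4 (O(o) = -(-1)*(o + 2)/4 = -(-1)*(2 + o)/4 = -(-2 - o)/4 = ½ + o/4)
k = 6 (k = (1 - 4)*(-2) = -3*(-2) = 6)
L(u) = u/2 (L(u) = (½ + (-4 + 4)/4)*u = (½ + (¼)*0)*u = (½ + 0)*u = u/2)
109*L(k) + Q(-5, 9) = 109*((½)*6) - 7 = 109*3 - 7 = 327 - 7 = 320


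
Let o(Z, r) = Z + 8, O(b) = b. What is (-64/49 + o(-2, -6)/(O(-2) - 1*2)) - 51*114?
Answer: -570047/98 ≈ -5816.8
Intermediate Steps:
o(Z, r) = 8 + Z
(-64/49 + o(-2, -6)/(O(-2) - 1*2)) - 51*114 = (-64/49 + (8 - 2)/(-2 - 1*2)) - 51*114 = (-64*1/49 + 6/(-2 - 2)) - 5814 = (-64/49 + 6/(-4)) - 5814 = (-64/49 + 6*(-1/4)) - 5814 = (-64/49 - 3/2) - 5814 = -275/98 - 5814 = -570047/98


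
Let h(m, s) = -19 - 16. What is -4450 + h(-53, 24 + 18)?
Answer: -4485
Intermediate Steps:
h(m, s) = -35
-4450 + h(-53, 24 + 18) = -4450 - 35 = -4485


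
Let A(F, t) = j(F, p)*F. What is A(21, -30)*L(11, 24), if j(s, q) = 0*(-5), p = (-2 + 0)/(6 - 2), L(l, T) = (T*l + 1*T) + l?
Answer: 0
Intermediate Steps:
L(l, T) = T + l + T*l (L(l, T) = (T*l + T) + l = (T + T*l) + l = T + l + T*l)
p = -1/2 (p = -2/4 = -2*1/4 = -1/2 ≈ -0.50000)
j(s, q) = 0
A(F, t) = 0 (A(F, t) = 0*F = 0)
A(21, -30)*L(11, 24) = 0*(24 + 11 + 24*11) = 0*(24 + 11 + 264) = 0*299 = 0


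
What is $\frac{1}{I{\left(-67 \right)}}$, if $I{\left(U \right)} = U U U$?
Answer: $- \frac{1}{300763} \approx -3.3249 \cdot 10^{-6}$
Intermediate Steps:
$I{\left(U \right)} = U^{3}$ ($I{\left(U \right)} = U^{2} U = U^{3}$)
$\frac{1}{I{\left(-67 \right)}} = \frac{1}{\left(-67\right)^{3}} = \frac{1}{-300763} = - \frac{1}{300763}$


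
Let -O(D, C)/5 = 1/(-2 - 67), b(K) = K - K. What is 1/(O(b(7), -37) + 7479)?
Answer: 69/516056 ≈ 0.00013371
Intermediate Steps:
b(K) = 0
O(D, C) = 5/69 (O(D, C) = -5/(-2 - 67) = -5/(-69) = -5*(-1/69) = 5/69)
1/(O(b(7), -37) + 7479) = 1/(5/69 + 7479) = 1/(516056/69) = 69/516056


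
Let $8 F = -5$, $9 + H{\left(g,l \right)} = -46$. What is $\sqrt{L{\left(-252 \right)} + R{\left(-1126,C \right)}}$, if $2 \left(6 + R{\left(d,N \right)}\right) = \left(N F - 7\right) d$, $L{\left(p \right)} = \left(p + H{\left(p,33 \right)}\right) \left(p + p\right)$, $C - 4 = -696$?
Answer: $\frac{i \sqrt{339338}}{2} \approx 291.26 i$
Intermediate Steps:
$C = -692$ ($C = 4 - 696 = -692$)
$H{\left(g,l \right)} = -55$ ($H{\left(g,l \right)} = -9 - 46 = -55$)
$F = - \frac{5}{8}$ ($F = \frac{1}{8} \left(-5\right) = - \frac{5}{8} \approx -0.625$)
$L{\left(p \right)} = 2 p \left(-55 + p\right)$ ($L{\left(p \right)} = \left(p - 55\right) \left(p + p\right) = \left(-55 + p\right) 2 p = 2 p \left(-55 + p\right)$)
$R{\left(d,N \right)} = -6 + \frac{d \left(-7 - \frac{5 N}{8}\right)}{2}$ ($R{\left(d,N \right)} = -6 + \frac{\left(N \left(- \frac{5}{8}\right) - 7\right) d}{2} = -6 + \frac{\left(- \frac{5 N}{8} - 7\right) d}{2} = -6 + \frac{\left(-7 - \frac{5 N}{8}\right) d}{2} = -6 + \frac{d \left(-7 - \frac{5 N}{8}\right)}{2}$)
$\sqrt{L{\left(-252 \right)} + R{\left(-1126,C \right)}} = \sqrt{2 \left(-252\right) \left(-55 - 252\right) - \left(-3935 + \frac{486995}{2}\right)} = \sqrt{2 \left(-252\right) \left(-307\right) - \frac{479125}{2}} = \sqrt{154728 - \frac{479125}{2}} = \sqrt{- \frac{169669}{2}} = \frac{i \sqrt{339338}}{2}$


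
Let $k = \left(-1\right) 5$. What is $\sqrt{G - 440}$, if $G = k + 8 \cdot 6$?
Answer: $i \sqrt{397} \approx 19.925 i$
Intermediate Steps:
$k = -5$
$G = 43$ ($G = -5 + 8 \cdot 6 = -5 + 48 = 43$)
$\sqrt{G - 440} = \sqrt{43 - 440} = \sqrt{-397} = i \sqrt{397}$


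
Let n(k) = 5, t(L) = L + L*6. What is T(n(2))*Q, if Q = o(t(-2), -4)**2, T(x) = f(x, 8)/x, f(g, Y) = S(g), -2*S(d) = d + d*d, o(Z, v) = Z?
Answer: -588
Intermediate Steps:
t(L) = 7*L (t(L) = L + 6*L = 7*L)
S(d) = -d/2 - d**2/2 (S(d) = -(d + d*d)/2 = -(d + d**2)/2 = -d/2 - d**2/2)
f(g, Y) = -g*(1 + g)/2
T(x) = -1/2 - x/2 (T(x) = (-x*(1 + x)/2)/x = -1/2 - x/2)
Q = 196 (Q = (7*(-2))**2 = (-14)**2 = 196)
T(n(2))*Q = (-1/2 - 1/2*5)*196 = (-1/2 - 5/2)*196 = -3*196 = -588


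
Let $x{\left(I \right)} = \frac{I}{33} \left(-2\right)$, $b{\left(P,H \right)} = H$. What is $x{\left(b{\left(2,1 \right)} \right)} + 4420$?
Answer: $\frac{145858}{33} \approx 4419.9$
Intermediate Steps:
$x{\left(I \right)} = - \frac{2 I}{33}$ ($x{\left(I \right)} = I \frac{1}{33} \left(-2\right) = \frac{I}{33} \left(-2\right) = - \frac{2 I}{33}$)
$x{\left(b{\left(2,1 \right)} \right)} + 4420 = \left(- \frac{2}{33}\right) 1 + 4420 = - \frac{2}{33} + 4420 = \frac{145858}{33}$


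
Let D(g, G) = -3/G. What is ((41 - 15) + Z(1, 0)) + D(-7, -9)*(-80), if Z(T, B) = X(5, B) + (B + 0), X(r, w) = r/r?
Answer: 1/3 ≈ 0.33333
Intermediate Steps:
X(r, w) = 1
Z(T, B) = 1 + B (Z(T, B) = 1 + (B + 0) = 1 + B)
((41 - 15) + Z(1, 0)) + D(-7, -9)*(-80) = ((41 - 15) + (1 + 0)) - 3/(-9)*(-80) = (26 + 1) - 3*(-1/9)*(-80) = 27 + (1/3)*(-80) = 27 - 80/3 = 1/3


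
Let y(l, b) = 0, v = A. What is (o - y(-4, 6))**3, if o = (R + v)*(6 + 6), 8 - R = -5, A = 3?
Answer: 7077888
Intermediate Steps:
v = 3
R = 13 (R = 8 - 1*(-5) = 8 + 5 = 13)
o = 192 (o = (13 + 3)*(6 + 6) = 16*12 = 192)
(o - y(-4, 6))**3 = (192 - 1*0)**3 = (192 + 0)**3 = 192**3 = 7077888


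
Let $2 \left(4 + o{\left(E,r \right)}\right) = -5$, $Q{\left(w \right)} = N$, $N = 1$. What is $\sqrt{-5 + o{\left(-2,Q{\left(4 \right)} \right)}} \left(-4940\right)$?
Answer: $- 2470 i \sqrt{46} \approx - 16752.0 i$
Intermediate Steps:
$Q{\left(w \right)} = 1$
$o{\left(E,r \right)} = - \frac{13}{2}$ ($o{\left(E,r \right)} = -4 + \frac{1}{2} \left(-5\right) = -4 - \frac{5}{2} = - \frac{13}{2}$)
$\sqrt{-5 + o{\left(-2,Q{\left(4 \right)} \right)}} \left(-4940\right) = \sqrt{-5 - \frac{13}{2}} \left(-4940\right) = \sqrt{- \frac{23}{2}} \left(-4940\right) = \frac{i \sqrt{46}}{2} \left(-4940\right) = - 2470 i \sqrt{46}$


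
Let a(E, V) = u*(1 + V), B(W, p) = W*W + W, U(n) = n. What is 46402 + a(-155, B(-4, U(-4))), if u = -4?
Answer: 46350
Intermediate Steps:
B(W, p) = W + W² (B(W, p) = W² + W = W + W²)
a(E, V) = -4 - 4*V (a(E, V) = -4*(1 + V) = -4 - 4*V)
46402 + a(-155, B(-4, U(-4))) = 46402 + (-4 - (-16)*(1 - 4)) = 46402 + (-4 - (-16)*(-3)) = 46402 + (-4 - 4*12) = 46402 + (-4 - 48) = 46402 - 52 = 46350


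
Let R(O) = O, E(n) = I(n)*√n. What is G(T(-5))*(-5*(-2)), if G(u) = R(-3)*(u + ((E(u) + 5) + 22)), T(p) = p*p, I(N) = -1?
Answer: -1410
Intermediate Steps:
E(n) = -√n
T(p) = p²
G(u) = -81 - 3*u + 3*√u (G(u) = -3*(u + ((-√u + 5) + 22)) = -3*(u + ((5 - √u) + 22)) = -3*(u + (27 - √u)) = -3*(27 + u - √u) = -81 - 3*u + 3*√u)
G(T(-5))*(-5*(-2)) = (-81 - 3*(-5)² + 3*√((-5)²))*(-5*(-2)) = (-81 - 3*25 + 3*√25)*10 = (-81 - 75 + 3*5)*10 = (-81 - 75 + 15)*10 = -141*10 = -1410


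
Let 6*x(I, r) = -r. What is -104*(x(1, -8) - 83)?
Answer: 25480/3 ≈ 8493.3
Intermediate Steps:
x(I, r) = -r/6 (x(I, r) = (-r)/6 = -r/6)
-104*(x(1, -8) - 83) = -104*(-⅙*(-8) - 83) = -104*(4/3 - 83) = -104*(-245/3) = 25480/3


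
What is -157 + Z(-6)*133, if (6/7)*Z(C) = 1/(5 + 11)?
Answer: -14141/96 ≈ -147.30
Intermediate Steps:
Z(C) = 7/96 (Z(C) = 7/(6*(5 + 11)) = (7/6)/16 = (7/6)*(1/16) = 7/96)
-157 + Z(-6)*133 = -157 + (7/96)*133 = -157 + 931/96 = -14141/96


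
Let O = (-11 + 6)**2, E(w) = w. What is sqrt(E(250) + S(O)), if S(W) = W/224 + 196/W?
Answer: sqrt(20223406)/280 ≈ 16.061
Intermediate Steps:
O = 25 (O = (-5)**2 = 25)
S(W) = 196/W + W/224 (S(W) = W*(1/224) + 196/W = W/224 + 196/W = 196/W + W/224)
sqrt(E(250) + S(O)) = sqrt(250 + (196/25 + (1/224)*25)) = sqrt(250 + (196*(1/25) + 25/224)) = sqrt(250 + (196/25 + 25/224)) = sqrt(250 + 44529/5600) = sqrt(1444529/5600) = sqrt(20223406)/280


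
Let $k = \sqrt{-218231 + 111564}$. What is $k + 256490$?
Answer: $256490 + i \sqrt{106667} \approx 2.5649 \cdot 10^{5} + 326.6 i$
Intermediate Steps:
$k = i \sqrt{106667}$ ($k = \sqrt{-106667} = i \sqrt{106667} \approx 326.6 i$)
$k + 256490 = i \sqrt{106667} + 256490 = 256490 + i \sqrt{106667}$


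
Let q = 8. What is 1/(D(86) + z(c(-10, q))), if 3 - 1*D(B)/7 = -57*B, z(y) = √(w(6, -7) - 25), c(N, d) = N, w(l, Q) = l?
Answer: 34335/1178892244 - I*√19/1178892244 ≈ 2.9125e-5 - 3.6975e-9*I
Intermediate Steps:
z(y) = I*√19 (z(y) = √(6 - 25) = √(-19) = I*√19)
D(B) = 21 + 399*B (D(B) = 21 - (-399)*B = 21 + 399*B)
1/(D(86) + z(c(-10, q))) = 1/((21 + 399*86) + I*√19) = 1/((21 + 34314) + I*√19) = 1/(34335 + I*√19)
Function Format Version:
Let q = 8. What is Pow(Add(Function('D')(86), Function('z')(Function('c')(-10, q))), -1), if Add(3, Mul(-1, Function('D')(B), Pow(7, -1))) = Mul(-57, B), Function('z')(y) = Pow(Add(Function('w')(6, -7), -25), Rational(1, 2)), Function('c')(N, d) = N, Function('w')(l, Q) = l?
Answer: Add(Rational(34335, 1178892244), Mul(Rational(-1, 1178892244), I, Pow(19, Rational(1, 2)))) ≈ Add(2.9125e-5, Mul(-3.6975e-9, I))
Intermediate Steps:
Function('z')(y) = Mul(I, Pow(19, Rational(1, 2))) (Function('z')(y) = Pow(Add(6, -25), Rational(1, 2)) = Pow(-19, Rational(1, 2)) = Mul(I, Pow(19, Rational(1, 2))))
Function('D')(B) = Add(21, Mul(399, B)) (Function('D')(B) = Add(21, Mul(-7, Mul(-57, B))) = Add(21, Mul(399, B)))
Pow(Add(Function('D')(86), Function('z')(Function('c')(-10, q))), -1) = Pow(Add(Add(21, Mul(399, 86)), Mul(I, Pow(19, Rational(1, 2)))), -1) = Pow(Add(Add(21, 34314), Mul(I, Pow(19, Rational(1, 2)))), -1) = Pow(Add(34335, Mul(I, Pow(19, Rational(1, 2)))), -1)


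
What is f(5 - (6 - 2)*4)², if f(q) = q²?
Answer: 14641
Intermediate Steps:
f(5 - (6 - 2)*4)² = ((5 - (6 - 2)*4)²)² = ((5 - 4*4)²)² = ((5 - 1*16)²)² = ((5 - 16)²)² = ((-11)²)² = 121² = 14641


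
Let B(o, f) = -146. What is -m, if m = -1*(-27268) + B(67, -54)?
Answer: -27122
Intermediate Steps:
m = 27122 (m = -1*(-27268) - 146 = 27268 - 146 = 27122)
-m = -1*27122 = -27122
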